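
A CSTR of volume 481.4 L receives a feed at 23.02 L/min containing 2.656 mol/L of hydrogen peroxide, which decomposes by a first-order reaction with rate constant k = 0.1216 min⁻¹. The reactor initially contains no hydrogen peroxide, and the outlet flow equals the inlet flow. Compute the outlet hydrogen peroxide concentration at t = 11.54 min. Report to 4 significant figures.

0.6435 mol/L

Accumulation = in − out − consumed: V dC/dt = Q C_in − Q C − k V C.
dC/dt = (Q/V) C_in − (Q/V + k) C; effective rate a = Q/V + k = 0.0478189 + 0.1216 = 0.169419 min⁻¹.
C_ss = Q C_in/(Q + kV) = 0.749662 mol/L; C(t) = C_ss + (C₀ − C_ss) e^(−a t).
C(11.54) = 0.749662 + (-0.749662)·e^(−0.169419·11.54) = 0.749662 + (-0.749662)·0.141551 = 0.643547 mol/L.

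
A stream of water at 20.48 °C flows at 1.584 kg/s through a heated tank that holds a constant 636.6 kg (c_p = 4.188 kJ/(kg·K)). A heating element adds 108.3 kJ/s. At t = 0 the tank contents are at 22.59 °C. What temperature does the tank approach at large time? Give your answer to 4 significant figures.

M c_p dT/dt = ṁ c_p (T_in − T) + Q̇.
At steady state dT/dt = 0 ⇒ T_ss = T_in + Q̇/(ṁ c_p) = 20.48 + 108.3/(1.584·4.188) = 36.8055 °C.

36.81 °C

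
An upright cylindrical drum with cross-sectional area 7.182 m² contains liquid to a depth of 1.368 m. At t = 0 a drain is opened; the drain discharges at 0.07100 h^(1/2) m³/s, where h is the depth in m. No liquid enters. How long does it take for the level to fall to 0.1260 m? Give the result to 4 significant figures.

Accumulation of liquid (constant cross-section A): A dh/dt = −0.07100 √h.
Separate and integrate: 2(√h − √h₀) = −(0.07100/A) t.
t = 2A(√h₀ − √h)/0.07100 = 2·7.182·(√1.368 − √0.1260)/0.07100
  = 14.3640 × (1.16962 − 0.354965) / 0.07100 = 164.812 s.

164.8 s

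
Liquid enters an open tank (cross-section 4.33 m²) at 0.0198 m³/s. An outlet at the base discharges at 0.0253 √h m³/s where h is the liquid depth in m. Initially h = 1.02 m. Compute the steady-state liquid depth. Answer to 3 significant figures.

0.612 m

A dh/dt = Q_in − 0.0253 √h. Steady state requires inflow = outflow:
Q_in = 0.0253 √h_ss ⇒ √h_ss = 0.0198/0.0253 = 0.78261.
h_ss = 0.78261² = 0.61248 m. (Since h₀ = 1.02 m > h_ss, the level will fall toward this value.)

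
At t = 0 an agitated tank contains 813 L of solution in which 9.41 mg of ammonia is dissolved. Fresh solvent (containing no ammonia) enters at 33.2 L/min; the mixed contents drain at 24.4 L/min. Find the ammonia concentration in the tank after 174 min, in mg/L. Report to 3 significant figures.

Total volume: dV/dt = Q_in − Q_out = 8.8000 L/min, so V(t) = 813 + 8.8000 t and V(174) = 2344.2 L.
Solute balance: dm/dt = 0 − Q_out C = −Q_out m/V(t).
dm/m = −Q_out dt/(V₀ + 8.8000 t); integrating gives ln(m/m₀) = −(Q_out/(Q_in−Q_out)) ln(V/V₀).
m = m₀ (V₀/V)^(Q_out/(Q_in−Q_out)) = 9.41 × (813/2344.2)^(2.7727) = 0.49935 mg.
C = m/V = 0.49935/2344.2 = 0.00021301 mg/L.

0.000213 mg/L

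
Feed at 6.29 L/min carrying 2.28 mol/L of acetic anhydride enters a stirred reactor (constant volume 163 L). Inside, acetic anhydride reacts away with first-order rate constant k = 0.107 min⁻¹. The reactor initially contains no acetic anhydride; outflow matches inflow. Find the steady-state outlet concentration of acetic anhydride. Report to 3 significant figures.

Species balance: V dC/dt = Q C_in − Q C − k V C.
Steady state (dC/dt = 0): C_ss = Q C_in/(Q + kV) = C_in/(1 + kV/Q).
C_ss = 6.29·2.28/(6.29 + 0.107·163) = 14.341/23.731 = 0.60432 mol/L.

0.604 mol/L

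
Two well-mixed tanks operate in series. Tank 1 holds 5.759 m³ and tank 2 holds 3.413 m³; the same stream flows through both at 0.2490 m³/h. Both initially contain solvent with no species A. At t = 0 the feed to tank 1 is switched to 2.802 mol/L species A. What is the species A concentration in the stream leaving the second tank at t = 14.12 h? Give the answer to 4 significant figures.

Time constants: τᵢ = Vᵢ/Q for each well-mixed tank.
τ₁ = 5.759/0.2490 = 23.1285 h; τ₂ = 3.413/0.2490 = 13.7068 h.
Tank 1: C₁ = C_in(1 − e^(−t/τ₁)). Tank 2 (τ₁ ≠ τ₂): C₂ = C_in[1 − (τ₁ e^(−t/τ₁) − τ₂ e^(−t/τ₂))/(τ₁ − τ₂)].
At t = 14.12: e^(−t/τ₁) = 0.543078, e^(−t/τ₂) = 0.356956.
C₂ = 2.802·[1 − (23.1285·0.543078 − 13.7068·0.356956)/(9.42169)] = 2.802·0.186148 = 0.521585 mol/L.

0.5216 mol/L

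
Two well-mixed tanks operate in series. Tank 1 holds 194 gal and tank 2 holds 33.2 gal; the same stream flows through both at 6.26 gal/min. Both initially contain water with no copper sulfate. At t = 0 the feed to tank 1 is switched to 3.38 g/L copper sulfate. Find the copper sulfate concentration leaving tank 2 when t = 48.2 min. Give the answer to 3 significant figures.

Species balance on tank i: dCᵢ/dt = (Cᵢ₋₁ − Cᵢ)/τᵢ with τᵢ = Vᵢ/Q.
τ₁ = 194/6.26 = 30.990 min; τ₂ = 33.2/6.26 = 5.3035 min.
Tank 1: C₁ = C_in(1 − e^(−t/τ₁)). Tank 2 (τ₁ ≠ τ₂): C₂ = C_in[1 − (τ₁ e^(−t/τ₁) − τ₂ e^(−t/τ₂))/(τ₁ − τ₂)].
At t = 48.2: e^(−t/τ₁) = 0.21112, e^(−t/τ₂) = 0.00011298.
C₂ = 3.38·[1 − (30.990·0.21112 − 5.3035·0.00011298)/(25.687)] = 3.38·0.74531 = 2.5192 g/L.

2.52 g/L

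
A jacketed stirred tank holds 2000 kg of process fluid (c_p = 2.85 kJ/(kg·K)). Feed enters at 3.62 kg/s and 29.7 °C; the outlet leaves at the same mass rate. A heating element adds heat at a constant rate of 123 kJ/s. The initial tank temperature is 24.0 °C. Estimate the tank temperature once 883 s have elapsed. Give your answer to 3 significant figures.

First-law balance (no shaft work): M c_p dT/dt = ṁ c_p (T_in − T) + 123.
Rearrange: dT/dt = (T_ss − T)/τ with τ = M/ṁ = 552.49 s and T_ss = T_in + Q̇/(ṁ c_p) = 41.622 °C.
Integrating: T(t) = T_ss + (T₀ − T_ss) e^(−t/τ).
T(883) = 41.622 + (-17.622)·e^(−883/552.49) = 41.622 + (-17.622)·0.20225 = 38.058 °C.

38.1 °C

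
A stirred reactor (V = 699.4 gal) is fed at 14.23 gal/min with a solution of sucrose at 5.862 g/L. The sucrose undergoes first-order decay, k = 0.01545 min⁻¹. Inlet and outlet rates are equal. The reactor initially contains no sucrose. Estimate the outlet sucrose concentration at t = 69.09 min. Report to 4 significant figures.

Accumulation = in − out − consumed: V dC/dt = Q C_in − Q C − k V C.
This is linear with rate a = Q/V + k = 0.0357960 min⁻¹.
C_ss = Q C_in/(Q + kV) = 3.33189 g/L; C(t) = C_ss + (C₀ − C_ss) e^(−a t).
C(69.09) = 3.33189 + (-3.33189)·e^(−0.0357960·69.09) = 3.33189 + (-3.33189)·0.0843191 = 3.05095 g/L.

3.051 g/L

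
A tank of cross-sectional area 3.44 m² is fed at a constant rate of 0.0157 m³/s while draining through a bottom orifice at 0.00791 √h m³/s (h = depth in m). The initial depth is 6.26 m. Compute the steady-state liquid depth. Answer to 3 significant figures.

3.94 m

Volume balance on the tank: A dh/dt = Q_in − 0.00791 √h. At steady state dh/dt = 0:
Q_in = 0.00791 √h_ss ⇒ √h_ss = 0.0157/0.00791 = 1.9848.
h_ss = 1.9848² = 3.9395 m. (Since h₀ = 6.26 m > h_ss, the level will fall toward this value.)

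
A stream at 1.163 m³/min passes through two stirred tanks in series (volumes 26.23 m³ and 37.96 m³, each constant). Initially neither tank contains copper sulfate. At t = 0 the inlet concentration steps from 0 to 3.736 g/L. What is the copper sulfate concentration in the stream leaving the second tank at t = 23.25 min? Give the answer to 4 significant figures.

0.7856 g/L

Each tank obeys Vᵢ dCᵢ/dt = Q(Cᵢ₋₁ − Cᵢ), so τᵢ = Vᵢ/Q.
τ₁ = 26.23/1.163 = 22.5537 min; τ₂ = 37.96/1.163 = 32.6397 min.
Tank 1: C₁ = C_in(1 − e^(−t/τ₁)). Tank 2 (τ₁ ≠ τ₂): C₂ = C_in[1 − (τ₁ e^(−t/τ₁) − τ₂ e^(−t/τ₂))/(τ₁ − τ₂)].
At t = 23.25: e^(−t/τ₁) = 0.356696, e^(−t/τ₂) = 0.490504.
C₂ = 3.736·[1 − (22.5537·0.356696 − 32.6397·0.490504)/(-10.0860)] = 3.736·0.210282 = 0.785615 g/L.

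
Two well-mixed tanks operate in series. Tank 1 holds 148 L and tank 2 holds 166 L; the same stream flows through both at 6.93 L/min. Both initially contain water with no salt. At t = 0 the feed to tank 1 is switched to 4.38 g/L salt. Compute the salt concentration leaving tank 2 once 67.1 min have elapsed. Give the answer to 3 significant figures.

Species balance on tank i: dCᵢ/dt = (Cᵢ₋₁ − Cᵢ)/τᵢ with τᵢ = Vᵢ/Q.
τ₁ = 148/6.93 = 21.356 min; τ₂ = 166/6.93 = 23.954 min.
Solving the cascade with C₁(0)=C₂(0)=0 gives C₂(t) = C_in[1 − (τ₁ e^(−t/τ₁) − τ₂ e^(−t/τ₂))/(τ₁ − τ₂)].
At t = 67.1: e^(−t/τ₁) = 0.043200, e^(−t/τ₂) = 0.060736.
C₂ = 4.38·[1 − (21.356·0.043200 − 23.954·0.060736)/(-2.5974)] = 4.38·0.79508 = 3.4825 g/L.

3.48 g/L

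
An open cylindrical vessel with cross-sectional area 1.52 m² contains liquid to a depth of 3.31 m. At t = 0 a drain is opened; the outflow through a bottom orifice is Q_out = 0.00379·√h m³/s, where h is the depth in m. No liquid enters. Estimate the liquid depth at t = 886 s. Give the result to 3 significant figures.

A dh/dt = −Q_out = −0.00379 √h.
This is separable: 2 d(√h)/dt = −0.00379/A, so √h = √h₀ − (0.00379/(2A)) t.
√h = √3.31 − 0.00379·886/(2·1.52) = 1.8193 − 1.1046 = 0.71476.
h = 0.71476² = 0.51087 m.

0.511 m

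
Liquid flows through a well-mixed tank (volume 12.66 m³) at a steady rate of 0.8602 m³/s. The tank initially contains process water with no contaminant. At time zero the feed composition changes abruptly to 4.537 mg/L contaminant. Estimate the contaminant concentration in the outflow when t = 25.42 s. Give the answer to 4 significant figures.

Accumulation = in − out for the solute gives V dC/dt = Q(C_in − C).
Time constant τ = V/Q = 12.66/0.8602 = 14.7175 s.
Solution: C(t) = C_in + (C₀ − C_in) e^(−t/τ).
C(25.42) = 4.537 + (0 − 4.537)·e^(−25.42/14.7175) = 4.537 + (-4.53700)·0.177782 = 3.73040 mg/L.

3.730 mg/L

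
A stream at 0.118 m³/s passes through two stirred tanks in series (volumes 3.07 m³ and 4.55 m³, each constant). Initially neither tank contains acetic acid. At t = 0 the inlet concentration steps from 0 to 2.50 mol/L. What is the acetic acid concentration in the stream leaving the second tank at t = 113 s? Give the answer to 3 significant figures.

2.16 mol/L

Each tank obeys Vᵢ dCᵢ/dt = Q(Cᵢ₋₁ − Cᵢ), so τᵢ = Vᵢ/Q.
τ₁ = 3.07/0.118 = 26.017 s; τ₂ = 4.55/0.118 = 38.559 s.
Tank 1: C₁ = C_in(1 − e^(−t/τ₁)). Tank 2 (τ₁ ≠ τ₂): C₂ = C_in[1 − (τ₁ e^(−t/τ₁) − τ₂ e^(−t/τ₂))/(τ₁ − τ₂)].
At t = 113: e^(−t/τ₁) = 0.012993, e^(−t/τ₂) = 0.053368.
C₂ = 2.50·[1 − (26.017·0.012993 − 38.559·0.053368)/(-12.542)] = 2.50·0.86288 = 2.1572 mol/L.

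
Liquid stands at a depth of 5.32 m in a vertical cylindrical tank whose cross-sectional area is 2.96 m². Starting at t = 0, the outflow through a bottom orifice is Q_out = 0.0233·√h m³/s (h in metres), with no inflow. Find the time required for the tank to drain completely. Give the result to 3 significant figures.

A dh/dt = −Q_out = −0.0233 √h.
∫ h^(−1/2) dh = −(0.0233/A) ∫ dt, giving 2√h = 2√h₀ − (0.0233/A) t.
Tank is empty when √h = 0: t_empty = 2A√h₀/0.0233.
t_empty = 2·2.96·√5.32/0.0233 = 5.9200·2.3065/0.0233 = 586.03 s.

586 s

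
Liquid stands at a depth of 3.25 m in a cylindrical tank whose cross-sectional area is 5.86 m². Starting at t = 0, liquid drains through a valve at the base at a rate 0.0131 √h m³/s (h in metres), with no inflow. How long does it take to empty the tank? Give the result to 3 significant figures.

1610 s

Accumulation of liquid (constant cross-section A): A dh/dt = −0.0131 √h.
Separate and integrate: 2(√h − √h₀) = −(0.0131/A) t.
Tank is empty when √h = 0: t_empty = 2A√h₀/0.0131.
t_empty = 2·5.86·√3.25/0.0131 = 11.720·1.8028/0.0131 = 1612.9 s.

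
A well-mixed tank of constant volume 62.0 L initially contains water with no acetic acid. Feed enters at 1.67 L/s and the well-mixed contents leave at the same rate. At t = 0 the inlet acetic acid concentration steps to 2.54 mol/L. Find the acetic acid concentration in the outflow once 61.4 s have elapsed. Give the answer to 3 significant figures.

Unsteady species balance (constant V, well mixed): V dC/dt = Q(C_in − C).
So dC/dt = (C_in − C)/τ with τ = V/Q = 62.0/1.67 = 37.126 s.
This is linear first-order; C(t) = C_in + (C₀ − C_in) e^(−t/τ).
C(61.4) = 2.54 + (0 − 2.54)·e^(−61.4/37.126) = 2.54 + (-2.5400)·0.19131 = 2.0541 mol/L.

2.05 mol/L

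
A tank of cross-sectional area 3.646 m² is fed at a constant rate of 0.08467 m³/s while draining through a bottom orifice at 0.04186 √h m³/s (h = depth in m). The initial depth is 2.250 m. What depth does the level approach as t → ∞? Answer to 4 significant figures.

Level balance: A dh/dt = 0.08467 − 0.04186 √h. Setting dh/dt = 0:
Q_in = 0.04186 √h_ss ⇒ √h_ss = 0.08467/0.04186 = 2.02269.
h_ss = 2.02269² = 4.09129 m. (Since h₀ = 2.250 m < h_ss, the level will rise toward this value.)

4.091 m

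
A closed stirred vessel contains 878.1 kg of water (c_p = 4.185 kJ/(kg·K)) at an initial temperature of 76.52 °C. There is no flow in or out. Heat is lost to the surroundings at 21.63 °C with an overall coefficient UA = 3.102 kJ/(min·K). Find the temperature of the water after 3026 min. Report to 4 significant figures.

25.90 °C

Unsteady energy balance on the tank contents: M c_p dT/dt = −UA(T − T_amb).
dT/dt = (T_ss − T)/τ with T_ss = T_amb = 21.6300 °C, τ = M c_p/UA = 878.1·4.185/3.102 = 1184.67 min.
Solution: T(t) = T_ss + (T₀ − T_ss) e^(−t/τ).
T(3026) = 21.6300 + (54.8900)·0.0777469 = 25.8975 °C.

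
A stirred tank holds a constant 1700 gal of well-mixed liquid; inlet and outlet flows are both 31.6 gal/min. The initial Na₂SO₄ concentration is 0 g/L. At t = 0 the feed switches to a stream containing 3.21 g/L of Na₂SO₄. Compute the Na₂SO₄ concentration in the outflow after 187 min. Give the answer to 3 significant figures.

Accumulation = in − out for the solute gives V dC/dt = Q(C_in − C).
Rewrite as dC/dt + C/τ = C_in/τ, τ = V/Q = 53.797 min.
Integrating: C(t) = C_in + (C₀ − C_in) e^(−t/τ).
C(187) = 3.21 + (0 − 3.21)·e^(−187/53.797) = 3.21 + (-3.2100)·0.030931 = 3.1107 g/L.

3.11 g/L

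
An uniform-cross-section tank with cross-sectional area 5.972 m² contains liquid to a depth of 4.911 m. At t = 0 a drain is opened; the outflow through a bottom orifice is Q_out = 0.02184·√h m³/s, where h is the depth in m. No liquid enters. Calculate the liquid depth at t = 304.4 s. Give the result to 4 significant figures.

2.754 m

Unsteady balance on liquid volume: A dh/dt = −0.02184 √h.
∫ h^(−1/2) dh = −(0.02184/A) ∫ dt, giving 2√h = 2√h₀ − (0.02184/A) t.
√h = √4.911 − 0.02184·304.4/(2·5.972) = 2.21608 − 0.556605 = 1.65947.
h = 1.65947² = 2.75385 m.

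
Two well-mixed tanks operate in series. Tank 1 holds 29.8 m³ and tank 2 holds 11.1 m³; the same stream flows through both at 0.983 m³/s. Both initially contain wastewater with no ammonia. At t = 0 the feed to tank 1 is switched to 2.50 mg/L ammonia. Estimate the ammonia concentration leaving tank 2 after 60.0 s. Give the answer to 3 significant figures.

Species balance on tank i: dCᵢ/dt = (Cᵢ₋₁ − Cᵢ)/τᵢ with τᵢ = Vᵢ/Q.
τ₁ = 29.8/0.983 = 30.315 s; τ₂ = 11.1/0.983 = 11.292 s.
Solving the cascade with C₁(0)=C₂(0)=0 gives C₂(t) = C_in[1 − (τ₁ e^(−t/τ₁) − τ₂ e^(−t/τ₂))/(τ₁ − τ₂)].
At t = 60.0: e^(−t/τ₁) = 0.13818, e^(−t/τ₂) = 0.0049246.
C₂ = 2.50·[1 − (30.315·0.13818 − 11.292·0.0049246)/(19.023)] = 2.50·0.78272 = 1.9568 mg/L.

1.96 mg/L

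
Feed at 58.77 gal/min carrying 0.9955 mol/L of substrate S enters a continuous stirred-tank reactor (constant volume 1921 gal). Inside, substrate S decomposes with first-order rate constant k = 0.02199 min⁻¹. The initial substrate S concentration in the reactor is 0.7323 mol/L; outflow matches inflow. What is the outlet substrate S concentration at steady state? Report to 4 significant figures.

0.5792 mol/L

V dC/dt = Q(C_in − C) − k V C.
Steady state (dC/dt = 0): C_ss = Q C_in/(Q + kV) = C_in/(1 + kV/Q).
C_ss = 58.77·0.9955/(58.77 + 0.02199·1921) = 58.5055/101.013 = 0.579189 mol/L.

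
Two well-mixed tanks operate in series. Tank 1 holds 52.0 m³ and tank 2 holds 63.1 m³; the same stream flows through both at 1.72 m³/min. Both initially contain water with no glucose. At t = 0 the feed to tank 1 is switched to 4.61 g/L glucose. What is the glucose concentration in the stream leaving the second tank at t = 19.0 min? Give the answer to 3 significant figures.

0.517 g/L

Time constants: τᵢ = Vᵢ/Q for each well-mixed tank.
τ₁ = 52.0/1.72 = 30.233 min; τ₂ = 63.1/1.72 = 36.686 min.
Tank 1: C₁ = C_in(1 − e^(−t/τ₁)). Tank 2 (τ₁ ≠ τ₂): C₂ = C_in[1 − (τ₁ e^(−t/τ₁) − τ₂ e^(−t/τ₂))/(τ₁ − τ₂)].
At t = 19.0: e^(−t/τ₁) = 0.53341, e^(−t/τ₂) = 0.59577.
C₂ = 4.61·[1 − (30.233·0.53341 − 36.686·0.59577)/(-6.4535)] = 4.61·0.11213 = 0.51690 g/L.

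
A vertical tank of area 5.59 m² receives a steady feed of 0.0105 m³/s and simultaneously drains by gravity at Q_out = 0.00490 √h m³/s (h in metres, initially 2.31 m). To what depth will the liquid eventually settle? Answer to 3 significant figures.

A dh/dt = Q_in − 0.00490 √h. Steady state requires inflow = outflow:
Q_in = 0.00490 √h_ss ⇒ √h_ss = 0.0105/0.00490 = 2.1429.
h_ss = 2.1429² = 4.5918 m. (Since h₀ = 2.31 m < h_ss, the level will rise toward this value.)

4.59 m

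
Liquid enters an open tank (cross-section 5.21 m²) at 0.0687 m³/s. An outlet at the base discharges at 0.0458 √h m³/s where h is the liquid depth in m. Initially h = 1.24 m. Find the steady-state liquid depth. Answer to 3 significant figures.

Accumulation of liquid (constant cross-section A): A dh/dt = Q_in − 0.0458 √h. At steady state dh/dt = 0:
Q_in = 0.0458 √h_ss ⇒ √h_ss = 0.0687/0.0458 = 1.5000.
h_ss = 1.5000² = 2.2500 m. (Since h₀ = 1.24 m < h_ss, the level will rise toward this value.)

2.25 m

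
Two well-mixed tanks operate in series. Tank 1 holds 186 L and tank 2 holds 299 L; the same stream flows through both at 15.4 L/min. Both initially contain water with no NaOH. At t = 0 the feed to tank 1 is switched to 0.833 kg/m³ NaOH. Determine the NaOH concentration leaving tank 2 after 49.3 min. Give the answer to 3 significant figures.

0.682 kg/m³

Time constants: τᵢ = Vᵢ/Q for each well-mixed tank.
τ₁ = 186/15.4 = 12.078 min; τ₂ = 299/15.4 = 19.416 min.
Solving the cascade with C₁(0)=C₂(0)=0 gives C₂(t) = C_in[1 − (τ₁ e^(−t/τ₁) − τ₂ e^(−t/τ₂))/(τ₁ − τ₂)].
At t = 49.3: e^(−t/τ₁) = 0.016877, e^(−t/τ₂) = 0.078930.
C₂ = 0.833·[1 − (12.078·0.016877 − 19.416·0.078930)/(-7.3377)] = 0.833·0.81893 = 0.68217 kg/m³.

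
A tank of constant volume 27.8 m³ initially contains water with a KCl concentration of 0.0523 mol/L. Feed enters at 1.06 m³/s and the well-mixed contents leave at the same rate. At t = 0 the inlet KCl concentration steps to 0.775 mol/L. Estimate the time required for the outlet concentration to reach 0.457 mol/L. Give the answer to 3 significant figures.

Transient balance on the dissolved component: V dC/dt = Q(C_in − C), so τ = V/Q = 26.226 s.
C(t) = C_in + (C₀ − C_in) e^(−t/τ). Set C = 0.457 and solve for t:
e^(−t/τ) = (C − C_in)/(C₀ − C_in) = (0.457 − 0.775)/(0.0523 − 0.775) = 0.44002
t = −τ ln(…) = 26.226 × 0.82094 = 21.530 s.

21.5 s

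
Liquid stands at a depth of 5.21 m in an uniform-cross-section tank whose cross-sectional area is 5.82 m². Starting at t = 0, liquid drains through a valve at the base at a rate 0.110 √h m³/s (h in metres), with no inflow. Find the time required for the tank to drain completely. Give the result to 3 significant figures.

242 s

Volume balance on the tank: A dh/dt = −0.110 √h.
∫ h^(−1/2) dh = −(0.110/A) ∫ dt, giving 2√h = 2√h₀ − (0.110/A) t.
Tank is empty when √h = 0: t_empty = 2A√h₀/0.110.
t_empty = 2·5.82·√5.21/0.110 = 11.640·2.2825/0.110 = 241.53 s.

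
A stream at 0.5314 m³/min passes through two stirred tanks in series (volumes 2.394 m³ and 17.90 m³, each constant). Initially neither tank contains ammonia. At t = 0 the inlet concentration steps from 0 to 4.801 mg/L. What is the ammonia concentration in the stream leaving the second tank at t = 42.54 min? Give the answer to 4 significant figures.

3.234 mg/L

Each tank obeys Vᵢ dCᵢ/dt = Q(Cᵢ₋₁ − Cᵢ), so τᵢ = Vᵢ/Q.
τ₁ = 2.394/0.5314 = 4.50508 min; τ₂ = 17.90/0.5314 = 33.6846 min.
Solving the cascade with C₁(0)=C₂(0)=0 gives C₂(t) = C_in[1 − (τ₁ e^(−t/τ₁) − τ₂ e^(−t/τ₂))/(τ₁ − τ₂)].
At t = 42.54: e^(−t/τ₁) = 7.92683e-05, e^(−t/τ₂) = 0.282835.
C₂ = 4.801·[1 − (4.50508·7.92683e-05 − 33.6846·0.282835)/(-29.1795)] = 4.801·0.673510 = 3.23352 mg/L.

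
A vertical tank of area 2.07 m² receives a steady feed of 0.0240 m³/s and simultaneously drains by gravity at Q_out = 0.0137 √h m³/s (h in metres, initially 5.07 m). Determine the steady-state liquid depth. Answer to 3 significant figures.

3.07 m

Mass balance (ρ constant): A dh/dt = Q_in − 0.0137 √h. At steady state dh/dt = 0:
Q_in = 0.0137 √h_ss ⇒ √h_ss = 0.0240/0.0137 = 1.7518.
h_ss = 1.7518² = 3.0689 m. (Since h₀ = 5.07 m > h_ss, the level will fall toward this value.)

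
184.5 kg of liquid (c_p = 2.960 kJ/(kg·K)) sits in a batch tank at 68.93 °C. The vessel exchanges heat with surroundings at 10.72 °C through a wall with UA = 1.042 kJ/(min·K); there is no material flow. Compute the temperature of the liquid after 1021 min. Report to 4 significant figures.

M c_p dT/dt = −UA(T − T_amb).
dT/dt = (T_ss − T)/τ with T_ss = T_amb = 10.7200 °C, τ = M c_p/UA = 184.5·2.960/1.042 = 524.107 min.
T approaches T_ss exponentially: T(t) = T_ss + (T₀ − T_ss) e^(−t/τ).
T(1021) = 10.7200 + (58.2100)·0.142548 = 19.0177 °C.

19.02 °C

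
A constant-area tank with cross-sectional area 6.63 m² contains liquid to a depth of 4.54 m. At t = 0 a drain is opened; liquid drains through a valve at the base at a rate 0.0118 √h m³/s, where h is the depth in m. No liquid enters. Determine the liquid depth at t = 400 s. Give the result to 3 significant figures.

With no inflow, A dh/dt = −0.0118 √h.
Separate and integrate: 2(√h − √h₀) = −(0.0118/A) t.
√h = √4.54 − 0.0118·400/(2·6.63) = 2.1307 − 0.35596 = 1.7748.
h = 1.7748² = 3.1498 m.

3.15 m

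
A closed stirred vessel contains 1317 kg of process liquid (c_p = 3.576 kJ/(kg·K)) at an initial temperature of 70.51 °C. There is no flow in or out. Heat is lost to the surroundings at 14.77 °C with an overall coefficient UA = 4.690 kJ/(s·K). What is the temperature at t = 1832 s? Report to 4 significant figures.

23.76 °C

M c_p dT/dt = −UA(T − T_amb).
dT/dt = (T_ss − T)/τ with T_ss = T_amb = 14.7700 °C, τ = M c_p/UA = 1317·3.576/4.690 = 1004.18 s.
Integrating: T(t) = T_ss + (T₀ − T_ss) e^(−t/τ).
T(1832) = 14.7700 + (55.7400)·0.161318 = 23.7619 °C.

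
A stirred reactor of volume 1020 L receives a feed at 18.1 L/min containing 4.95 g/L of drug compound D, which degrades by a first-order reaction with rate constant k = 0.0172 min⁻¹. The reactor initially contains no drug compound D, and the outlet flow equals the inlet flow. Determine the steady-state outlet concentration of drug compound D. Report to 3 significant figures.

2.51 g/L

Accumulation = in − out − consumed: V dC/dt = Q C_in − Q C − k V C.
Steady state (dC/dt = 0): C_ss = Q C_in/(Q + kV) = C_in/(1 + kV/Q).
C_ss = 18.1·4.95/(18.1 + 0.0172·1020) = 89.595/35.644 = 2.5136 g/L.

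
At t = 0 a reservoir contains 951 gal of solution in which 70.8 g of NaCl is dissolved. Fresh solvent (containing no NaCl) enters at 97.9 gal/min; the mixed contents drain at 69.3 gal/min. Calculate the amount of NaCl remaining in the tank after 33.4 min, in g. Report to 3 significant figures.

13.1 g

Let m(t) be the amount of NaCl. Volume: V(t) = V₀ + (Q_in − Q_out) t = 951 + 28.600 t; V(33.4) = 1906.2 gal.
Species balance (pure solvent in): dm/dt = −Q_out · m/V(t).
dm/m = −Q_out dt/(V₀ + 28.600 t); integrating gives ln(m/m₀) = −(Q_out/(Q_in−Q_out)) ln(V/V₀).
m = m₀ (V₀/V)^(Q_out/(Q_in−Q_out)) = 70.8 × (951/1906.2)^(2.4231) = 13.130 g.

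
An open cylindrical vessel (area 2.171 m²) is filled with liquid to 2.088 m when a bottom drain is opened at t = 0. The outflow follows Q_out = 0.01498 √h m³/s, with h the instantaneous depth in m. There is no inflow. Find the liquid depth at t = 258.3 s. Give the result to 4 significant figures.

0.3068 m

A dh/dt = −Q_out = −0.01498 √h.
Separate and integrate: 2(√h − √h₀) = −(0.01498/A) t.
√h = √2.088 − 0.01498·258.3/(2·2.171) = 1.44499 − 0.891141 = 0.553850.
h = 0.553850² = 0.306750 m.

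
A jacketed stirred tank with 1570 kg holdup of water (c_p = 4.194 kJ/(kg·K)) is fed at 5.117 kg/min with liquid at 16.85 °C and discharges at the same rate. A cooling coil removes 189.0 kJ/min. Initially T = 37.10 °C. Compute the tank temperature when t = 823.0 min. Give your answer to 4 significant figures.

M c_p dT/dt = ṁ c_p (T_in − T) − Q̇.
τ = M/ṁ = 306.820 min; T_ss = T_in − Q̇/(ṁ c_p) = 16.85 − 189.0/(5.117·4.194) = 8.04320 °C.
Integrating: T(t) = T_ss + (T₀ − T_ss) e^(−t/τ).
T(823.0) = 8.04320 + (29.0568)·e^(−823.0/306.820) = 8.04320 + (29.0568)·0.0684022 = 10.0308 °C.

10.03 °C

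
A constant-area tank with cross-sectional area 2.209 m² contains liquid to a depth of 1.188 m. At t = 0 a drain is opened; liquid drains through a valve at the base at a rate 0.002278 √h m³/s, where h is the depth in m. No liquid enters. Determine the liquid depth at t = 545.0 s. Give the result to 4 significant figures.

A dh/dt = −Q_out = −0.002278 √h.
This is separable: 2 d(√h)/dt = −0.002278/A, so √h = √h₀ − (0.002278/(2A)) t.
√h = √1.188 − 0.002278·545.0/(2·2.209) = 1.08995 − 0.281012 = 0.808942.
h = 0.808942² = 0.654388 m.

0.6544 m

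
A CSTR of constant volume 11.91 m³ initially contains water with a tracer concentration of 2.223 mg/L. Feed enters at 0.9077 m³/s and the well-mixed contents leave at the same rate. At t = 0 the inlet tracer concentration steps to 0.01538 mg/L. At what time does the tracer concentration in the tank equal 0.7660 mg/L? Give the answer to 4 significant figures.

14.15 s

Transient balance on the dissolved component: V dC/dt = Q(C_in − C), so τ = V/Q = 13.1211 s.
C(t) = C_in + (C₀ − C_in) e^(−t/τ). Set C = 0.7660 and solve for t:
e^(−t/τ) = (C − C_in)/(C₀ − C_in) = (0.7660 − 0.01538)/(2.223 − 0.01538) = 0.340013
t = −τ ln(…) = 13.1211 × 1.07877 = 14.1546 s.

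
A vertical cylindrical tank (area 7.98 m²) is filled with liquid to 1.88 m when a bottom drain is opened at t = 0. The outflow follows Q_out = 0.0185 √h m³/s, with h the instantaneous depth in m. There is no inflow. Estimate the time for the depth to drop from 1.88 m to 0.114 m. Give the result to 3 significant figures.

892 s

Unsteady balance on liquid volume: A dh/dt = −0.0185 √h.
∫ h^(−1/2) dh = −(0.0185/A) ∫ dt, giving 2√h = 2√h₀ − (0.0185/A) t.
t = 2A(√h₀ − √h)/0.0185 = 2·7.98·(√1.88 − √0.114)/0.0185
  = 15.960 × (1.3711 − 0.33764) / 0.0185 = 891.60 s.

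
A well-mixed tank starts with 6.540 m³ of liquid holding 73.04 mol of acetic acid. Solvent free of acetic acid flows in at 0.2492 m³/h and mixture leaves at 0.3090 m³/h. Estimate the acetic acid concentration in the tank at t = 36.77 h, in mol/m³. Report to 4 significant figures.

Total volume: dV/dt = Q_in − Q_out = -0.0598000 m³/h, so V(t) = 6.540 − 0.0598000 t and V(36.77) = 4.34115 m³.
No acetic acid enters, so dm/dt = −Q_out · (m/V).
dm/m = −Q_out dt/(V₀ − 0.0598000 t); integrating gives ln(m/m₀) = −(Q_out/(Q_in−Q_out)) ln(V/V₀).
m = m₀ (V₀/V)^(Q_out/(Q_in−Q_out)) = 73.04 × (6.540/4.34115)^(-5.16722) = 8.78894 mol.
C = m/V = 8.78894/4.34115 = 2.02456 mol/m³.

2.025 mol/m³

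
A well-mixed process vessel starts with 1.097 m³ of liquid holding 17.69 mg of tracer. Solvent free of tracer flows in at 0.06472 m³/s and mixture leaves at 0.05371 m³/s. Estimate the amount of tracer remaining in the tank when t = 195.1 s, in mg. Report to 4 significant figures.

0.08912 mg

Total volume: dV/dt = Q_in − Q_out = 0.0110100 m³/s, so V(t) = 1.097 + 0.0110100 t and V(195.1) = 3.24505 m³.
Species balance (pure solvent in): dm/dt = −Q_out · m/V(t).
Separate: dm/m = −Q_out dt/V(t) ⇒ ln(m/m₀) = −(Q_out/(Q_in−Q_out)) ln(V/V₀).
m = m₀ (V₀/V)^(Q_out/(Q_in−Q_out)) = 17.69 × (1.097/3.24505)^(4.87829) = 0.0891209 mg.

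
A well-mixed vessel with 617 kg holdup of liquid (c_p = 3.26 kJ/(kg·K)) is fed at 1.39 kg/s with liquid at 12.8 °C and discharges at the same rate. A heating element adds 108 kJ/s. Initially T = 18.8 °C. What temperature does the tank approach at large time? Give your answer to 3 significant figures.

36.6 °C

Unsteady energy balance on the tank contents: M c_p dT/dt = ṁ c_p (T_in − T) + 108.
At steady state dT/dt = 0 ⇒ T_ss = T_in + Q̇/(ṁ c_p) = 12.8 + 108/(1.39·3.26) = 36.634 °C.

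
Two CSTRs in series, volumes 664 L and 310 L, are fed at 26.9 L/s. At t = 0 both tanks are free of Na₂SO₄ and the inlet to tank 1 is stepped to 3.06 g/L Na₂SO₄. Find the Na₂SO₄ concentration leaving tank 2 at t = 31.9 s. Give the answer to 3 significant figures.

Species balance on tank i: dCᵢ/dt = (Cᵢ₋₁ − Cᵢ)/τᵢ with τᵢ = Vᵢ/Q.
τ₁ = 664/26.9 = 24.684 s; τ₂ = 310/26.9 = 11.524 s.
Tank 1: C₁ = C_in(1 − e^(−t/τ₁)). Tank 2 (τ₁ ≠ τ₂): C₂ = C_in[1 − (τ₁ e^(−t/τ₁) − τ₂ e^(−t/τ₂))/(τ₁ − τ₂)].
At t = 31.9: e^(−t/τ₁) = 0.27463, e^(−t/τ₂) = 0.062781.
C₂ = 3.06·[1 − (24.684·0.27463 − 11.524·0.062781)/(13.160)] = 3.06·0.53985 = 1.6520 g/L.

1.65 g/L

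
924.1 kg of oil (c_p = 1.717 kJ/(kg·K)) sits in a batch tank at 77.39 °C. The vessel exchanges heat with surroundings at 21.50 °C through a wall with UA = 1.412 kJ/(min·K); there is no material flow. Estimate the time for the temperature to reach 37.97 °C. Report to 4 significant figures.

1373 min

Energy balance: M c_p dT/dt = −UA(T − T_amb).
τ = M c_p/UA = 1123.71 min; T_ss = T_amb = 21.5000 °C.
T(t) = T_ss + (T₀ − T_ss)e^(−t/τ); set T = 37.97:
t = −τ ln[(T − T_ss)/(T₀ − T_ss)] = −1123.71 · ln(0.294686) = 1373.00 min.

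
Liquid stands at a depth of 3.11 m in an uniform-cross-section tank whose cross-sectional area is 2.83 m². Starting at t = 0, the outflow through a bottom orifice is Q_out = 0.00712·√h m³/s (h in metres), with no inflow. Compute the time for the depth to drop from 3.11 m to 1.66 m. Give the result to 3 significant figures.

378 s

Volume balance on the tank: A dh/dt = −0.00712 √h.
∫ h^(−1/2) dh = −(0.00712/A) ∫ dt, giving 2√h = 2√h₀ − (0.00712/A) t.
t = 2A(√h₀ − √h)/0.00712 = 2·2.83·(√3.11 − √1.66)/0.00712
  = 5.6600 × (1.7635 − 1.2884) / 0.00712 = 377.69 s.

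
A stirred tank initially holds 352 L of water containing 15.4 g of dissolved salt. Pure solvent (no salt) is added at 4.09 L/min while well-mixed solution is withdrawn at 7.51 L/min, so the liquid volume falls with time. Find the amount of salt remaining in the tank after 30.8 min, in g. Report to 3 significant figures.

7.05 g

Total volume: dV/dt = Q_in − Q_out = -3.4200 L/min, so V(t) = 352 − 3.4200 t and V(30.8) = 246.66 L.
Species balance (pure solvent in): dm/dt = −Q_out · m/V(t).
Separate: dm/m = −Q_out dt/V(t) ⇒ ln(m/m₀) = −(Q_out/(Q_in−Q_out)) ln(V/V₀).
m = m₀ (V₀/V)^(Q_out/(Q_in−Q_out)) = 15.4 × (352/246.66)^(-2.1959) = 7.0533 g.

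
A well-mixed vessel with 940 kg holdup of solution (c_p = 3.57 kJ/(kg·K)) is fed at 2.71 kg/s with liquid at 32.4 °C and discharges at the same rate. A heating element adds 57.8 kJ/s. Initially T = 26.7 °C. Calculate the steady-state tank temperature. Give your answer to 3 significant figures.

38.4 °C

M c_p dT/dt = ṁ c_p (T_in − T) + Q̇.
At steady state dT/dt = 0 ⇒ T_ss = T_in + Q̇/(ṁ c_p) = 32.4 + 57.8/(2.71·3.57) = 38.374 °C.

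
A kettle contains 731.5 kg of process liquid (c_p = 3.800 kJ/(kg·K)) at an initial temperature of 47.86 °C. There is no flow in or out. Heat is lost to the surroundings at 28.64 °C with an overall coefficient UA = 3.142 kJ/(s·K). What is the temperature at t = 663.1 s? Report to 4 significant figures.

37.72 °C

Lumped-capacitance energy balance: M c_p dT/dt = UA(T_amb − T).
dT/dt = (T_ss − T)/τ with T_ss = T_amb = 28.6400 °C, τ = M c_p/UA = 731.5·3.800/3.142 = 884.691 s.
Solution: T(t) = T_ss + (T₀ − T_ss) e^(−t/τ).
T(663.1) = 28.6400 + (19.2200)·0.472590 = 37.7232 °C.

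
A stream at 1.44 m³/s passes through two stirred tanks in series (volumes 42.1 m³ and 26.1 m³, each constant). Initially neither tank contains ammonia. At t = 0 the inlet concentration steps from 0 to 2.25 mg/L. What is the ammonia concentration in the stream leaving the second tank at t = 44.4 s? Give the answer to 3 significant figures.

Species balance on tank i: dCᵢ/dt = (Cᵢ₋₁ − Cᵢ)/τᵢ with τᵢ = Vᵢ/Q.
τ₁ = 42.1/1.44 = 29.236 s; τ₂ = 26.1/1.44 = 18.125 s.
Tank 1: C₁ = C_in(1 − e^(−t/τ₁)). Tank 2 (τ₁ ≠ τ₂): C₂ = C_in[1 − (τ₁ e^(−t/τ₁) − τ₂ e^(−t/τ₂))/(τ₁ − τ₂)].
At t = 44.4: e^(−t/τ₁) = 0.21900, e^(−t/τ₂) = 0.086323.
C₂ = 2.25·[1 − (29.236·0.21900 − 18.125·0.086323)/(11.111)] = 2.25·0.56456 = 1.2703 mg/L.

1.27 mg/L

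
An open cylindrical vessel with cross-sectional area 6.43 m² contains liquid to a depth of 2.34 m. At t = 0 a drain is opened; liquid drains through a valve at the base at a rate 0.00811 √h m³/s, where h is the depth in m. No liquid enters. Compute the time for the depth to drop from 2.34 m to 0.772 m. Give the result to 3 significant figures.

With no inflow, A dh/dt = −0.00811 √h.
∫ h^(−1/2) dh = −(0.00811/A) ∫ dt, giving 2√h = 2√h₀ − (0.00811/A) t.
t = 2A(√h₀ − √h)/0.00811 = 2·6.43·(√2.34 − √0.772)/0.00811
  = 12.860 × (1.5297 − 0.87864) / 0.00811 = 1032.4 s.

1030 s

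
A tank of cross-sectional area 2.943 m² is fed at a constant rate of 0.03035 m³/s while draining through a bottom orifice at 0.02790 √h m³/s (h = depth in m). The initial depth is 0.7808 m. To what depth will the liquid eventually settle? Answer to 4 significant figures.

Volume balance on the tank: A dh/dt = Q_in − 0.02790 √h. At steady state dh/dt = 0:
Q_in = 0.02790 √h_ss ⇒ √h_ss = 0.03035/0.02790 = 1.08781.
h_ss = 1.08781² = 1.18334 m. (Since h₀ = 0.7808 m < h_ss, the level will rise toward this value.)

1.183 m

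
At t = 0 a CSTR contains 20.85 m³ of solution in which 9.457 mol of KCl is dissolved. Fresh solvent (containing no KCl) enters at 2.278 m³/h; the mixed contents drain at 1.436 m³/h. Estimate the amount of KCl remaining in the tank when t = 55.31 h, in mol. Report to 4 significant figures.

1.278 mol

Total volume: dV/dt = Q_in − Q_out = 0.842000 m³/h, so V(t) = 20.85 + 0.842000 t and V(55.31) = 67.4210 m³.
Solute balance: dm/dt = 0 − Q_out C = −Q_out m/V(t).
Separate: dm/m = −Q_out dt/V(t) ⇒ ln(m/m₀) = −(Q_out/(Q_in−Q_out)) ln(V/V₀).
m = m₀ (V₀/V)^(Q_out/(Q_in−Q_out)) = 9.457 × (20.85/67.4210)^(1.70546) = 1.27790 mol.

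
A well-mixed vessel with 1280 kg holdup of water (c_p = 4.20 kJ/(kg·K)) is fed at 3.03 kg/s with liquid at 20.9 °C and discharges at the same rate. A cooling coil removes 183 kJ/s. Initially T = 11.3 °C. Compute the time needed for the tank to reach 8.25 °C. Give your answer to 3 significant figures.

429 s

M c_p dT/dt = ṁ c_p (T_in − T) − Q̇.
τ = M/ṁ = 422.44 s; T_ss = T_in − Q̇/(ṁ c_p) = 6.5200 °C.
T(t) = T_ss + (T₀ − T_ss) e^(−t/τ). Set T = 8.25:
e^(−t/τ) = (8.25 − 6.5200)/(11.3 − 6.5200) = 0.36193
t = −422.44 · ln(0.36193) = 429.33 s.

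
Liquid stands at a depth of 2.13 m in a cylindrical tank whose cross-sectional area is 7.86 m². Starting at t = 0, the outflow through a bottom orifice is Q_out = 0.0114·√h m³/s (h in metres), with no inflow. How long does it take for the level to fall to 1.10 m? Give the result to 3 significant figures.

566 s

Accumulation of liquid (constant cross-section A): A dh/dt = −0.0114 √h.
This is separable: 2 d(√h)/dt = −0.0114/A, so √h = √h₀ − (0.0114/(2A)) t.
t = 2A(√h₀ − √h)/0.0114 = 2·7.86·(√2.13 − √1.10)/0.0114
  = 15.720 × (1.4595 − 1.0488) / 0.0114 = 566.26 s.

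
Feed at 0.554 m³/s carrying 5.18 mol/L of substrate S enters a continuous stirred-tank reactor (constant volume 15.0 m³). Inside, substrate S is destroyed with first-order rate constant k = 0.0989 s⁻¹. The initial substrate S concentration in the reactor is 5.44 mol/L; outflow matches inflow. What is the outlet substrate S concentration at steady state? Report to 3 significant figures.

Species balance: V dC/dt = Q C_in − Q C − k V C.
Steady state (dC/dt = 0): C_ss = Q C_in/(Q + kV) = C_in/(1 + kV/Q).
C_ss = 0.554·5.18/(0.554 + 0.0989·15.0) = 2.8697/2.0375 = 1.4085 mol/L.

1.41 mol/L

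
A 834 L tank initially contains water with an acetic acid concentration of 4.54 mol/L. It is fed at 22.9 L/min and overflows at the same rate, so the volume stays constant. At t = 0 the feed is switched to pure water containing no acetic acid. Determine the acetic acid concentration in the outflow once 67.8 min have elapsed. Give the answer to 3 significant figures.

0.706 mol/L

Accumulation = in − out for the solute gives V dC/dt = Q(C_in − C).
Time constant τ = V/Q = 834/22.9 = 36.419 min.
Solution: C(t) = C_in + (C₀ − C_in) e^(−t/τ).
C(67.8) = 0 + (4.54 − 0)·e^(−67.8/36.419) = 0 + (4.5400)·0.15542 = 0.70559 mol/L.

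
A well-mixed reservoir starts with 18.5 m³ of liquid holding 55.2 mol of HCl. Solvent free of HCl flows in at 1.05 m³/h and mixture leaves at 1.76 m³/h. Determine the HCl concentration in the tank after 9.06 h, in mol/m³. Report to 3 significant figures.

Total volume: dV/dt = Q_in − Q_out = -0.71000 m³/h, so V(t) = 18.5 − 0.71000 t and V(9.06) = 12.067 m³.
Species balance (pure solvent in): dm/dt = −Q_out · m/V(t).
dm/m = −Q_out dt/(V₀ − 0.71000 t); integrating gives ln(m/m₀) = −(Q_out/(Q_in−Q_out)) ln(V/V₀).
m = m₀ (V₀/V)^(Q_out/(Q_in−Q_out)) = 55.2 × (18.5/12.067)^(-2.4789) = 19.141 mol.
C = m/V = 19.141/12.067 = 1.5862 mol/m³.

1.59 mol/m³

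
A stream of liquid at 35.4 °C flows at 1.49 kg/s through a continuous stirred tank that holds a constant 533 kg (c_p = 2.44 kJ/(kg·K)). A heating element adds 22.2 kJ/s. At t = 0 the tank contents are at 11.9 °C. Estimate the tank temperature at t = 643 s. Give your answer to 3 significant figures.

M c_p dT/dt = ṁ c_p (T_in − T) + Q̇.
Rearrange: dT/dt = (T_ss − T)/τ with τ = M/ṁ = 357.72 s and T_ss = T_in + Q̇/(ṁ c_p) = 41.506 °C.
Solution: T(t) = T_ss + (T₀ − T_ss) e^(−t/τ).
T(643) = 41.506 + (-29.606)·e^(−643/357.72) = 41.506 + (-29.606)·0.16571 = 36.600 °C.

36.6 °C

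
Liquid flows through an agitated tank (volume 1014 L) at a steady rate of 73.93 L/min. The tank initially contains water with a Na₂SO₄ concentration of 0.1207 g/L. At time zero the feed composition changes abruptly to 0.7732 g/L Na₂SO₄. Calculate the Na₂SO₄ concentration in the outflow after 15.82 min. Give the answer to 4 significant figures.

0.5673 g/L

Accumulation = in − out for the solute gives V dC/dt = Q(C_in − C).
So dC/dt = (C_in − C)/τ with τ = V/Q = 1014/73.93 = 13.7157 min.
This is linear first-order; C(t) = C_in + (C₀ − C_in) e^(−t/τ).
C(15.82) = 0.7732 + (0.1207 − 0.7732)·e^(−15.82/13.7157) = 0.7732 + (-0.652500)·0.315554 = 0.567301 g/L.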